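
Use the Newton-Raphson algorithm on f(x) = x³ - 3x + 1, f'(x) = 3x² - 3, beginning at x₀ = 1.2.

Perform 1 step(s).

f(x) = x³ - 3x + 1
f'(x) = 3x² - 3
x₀ = 1.2

Newton-Raphson formula: x_{n+1} = x_n - f(x_n)/f'(x_n)

Iteration 1:
  f(1.200000) = -0.872000
  f'(1.200000) = 1.320000
  x_1 = 1.200000 - (-0.872000)/1.320000 = 1.860606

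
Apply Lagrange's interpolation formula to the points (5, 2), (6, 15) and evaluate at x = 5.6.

Lagrange interpolation formula:
P(x) = Σ yᵢ × Lᵢ(x)
where Lᵢ(x) = Π_{j≠i} (x - xⱼ)/(xᵢ - xⱼ)

L_0(5.6) = (5.6 - 6)/(5 - 6) = 0.400000
L_1(5.6) = (5.6 - 5)/(6 - 5) = 0.600000

P(5.6) = 2×L_0(5.6) + 15×L_1(5.6)
P(5.6) = 9.800000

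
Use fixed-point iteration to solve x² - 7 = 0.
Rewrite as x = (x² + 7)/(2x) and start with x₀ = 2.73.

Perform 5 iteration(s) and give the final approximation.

Equation: x² - 7 = 0
Fixed-point form: x = (x² + 7)/(2x)
x₀ = 2.73

x_1 = g(2.730000) = 2.647051
x_2 = g(2.647051) = 2.645752
x_3 = g(2.645752) = 2.645751
x_4 = g(2.645751) = 2.645751
x_5 = g(2.645751) = 2.645751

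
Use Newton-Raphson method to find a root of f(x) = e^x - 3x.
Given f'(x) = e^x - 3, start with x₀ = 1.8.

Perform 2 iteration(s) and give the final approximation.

f(x) = e^x - 3x
f'(x) = e^x - 3
x₀ = 1.8

Newton-Raphson formula: x_{n+1} = x_n - f(x_n)/f'(x_n)

Iteration 1:
  f(1.800000) = 0.649647
  f'(1.800000) = 3.049647
  x_1 = 1.800000 - 0.649647/3.049647 = 1.586976
Iteration 2:
  f(1.586976) = 0.128015
  f'(1.586976) = 1.888943
  x_2 = 1.586976 - 0.128015/1.888943 = 1.519206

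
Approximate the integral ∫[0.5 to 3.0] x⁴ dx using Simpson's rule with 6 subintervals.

f(x) = x⁴
a = 0.5, b = 3.0, n = 6
h = (b - a)/n = 0.416667

Simpson's rule: (h/3)[f(x₀) + 4f(x₁) + 2f(x₂) + ... + f(xₙ)]

x_0 = 0.5000, f(x_0) = 0.062500, coefficient = 1
x_1 = 0.9167, f(x_1) = 0.706067, coefficient = 4
x_2 = 1.3333, f(x_2) = 3.160494, coefficient = 2
x_3 = 1.7500, f(x_3) = 9.378906, coefficient = 4
x_4 = 2.1667, f(x_4) = 22.037809, coefficient = 2
x_5 = 2.5833, f(x_5) = 44.537085, coefficient = 4
x_6 = 3.0000, f(x_6) = 81.000000, coefficient = 1

I ≈ (0.416667/3) × 349.947338 = 48.603797
Exact value: 48.593750
Error: 0.010047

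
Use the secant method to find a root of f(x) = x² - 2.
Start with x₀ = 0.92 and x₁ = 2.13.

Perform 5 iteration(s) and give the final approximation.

f(x) = x² - 2
x₀ = 0.92, x₁ = 2.13

Secant formula: x_{n+1} = x_n - f(x_n)(x_n - x_{n-1})/(f(x_n) - f(x_{n-1}))

Iteration 1:
  f(0.920000) = -1.153600
  f(2.130000) = 2.536900
  x_2 = 2.130000 - 2.536900×(2.130000 - 0.920000)/(2.536900 - (-1.153600))
       = 1.298230
Iteration 2:
  f(2.130000) = 2.536900
  f(1.298230) = -0.314600
  x_3 = 1.298230 - (-0.314600)×(1.298230 - 2.130000)/(-0.314600 - 2.536900)
       = 1.389997
Iteration 3:
  f(1.298230) = -0.314600
  f(1.389997) = -0.067908
  x_4 = 1.389997 - (-0.067908)×(1.389997 - 1.298230)/(-0.067908 - (-0.314600))
       = 1.415258
Iteration 4:
  f(1.389997) = -0.067908
  f(1.415258) = 0.002956
  x_5 = 1.415258 - 0.002956×(1.415258 - 1.389997)/(0.002956 - (-0.067908))
       = 1.414205
Iteration 5:
  f(1.415258) = 0.002956
  f(1.414205) = -0.000026
  x_6 = 1.414205 - (-0.000026)×(1.414205 - 1.415258)/(-0.000026 - 0.002956)
       = 1.414214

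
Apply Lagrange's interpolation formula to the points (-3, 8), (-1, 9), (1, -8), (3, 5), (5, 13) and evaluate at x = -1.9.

Lagrange interpolation formula:
P(x) = Σ yᵢ × Lᵢ(x)
where Lᵢ(x) = Π_{j≠i} (x - xⱼ)/(xᵢ - xⱼ)

L_0(-1.9) = (-1.9 - (-1))/(-3 - (-1)) × (-1.9 - 1)/(-3 - 1) × (-1.9 - 3)/(-3 - 3) × (-1.9 - 5)/(-3 - 5) = 0.229802
L_1(-1.9) = (-1.9 - (-3))/(-1 - (-3)) × (-1.9 - 1)/(-1 - 1) × (-1.9 - 3)/(-1 - 3) × (-1.9 - 5)/(-1 - 5) = 1.123478
L_2(-1.9) = (-1.9 - (-3))/(1 - (-3)) × (-1.9 - (-1))/(1 - (-1)) × (-1.9 - 3)/(1 - 3) × (-1.9 - 5)/(1 - 5) = -0.522998
L_3(-1.9) = (-1.9 - (-3))/(3 - (-3)) × (-1.9 - (-1))/(3 - (-1)) × (-1.9 - 1)/(3 - 1) × (-1.9 - 5)/(3 - 5) = 0.206353
L_4(-1.9) = (-1.9 - (-3))/(5 - (-3)) × (-1.9 - (-1))/(5 - (-1)) × (-1.9 - 1)/(5 - 1) × (-1.9 - 3)/(5 - 3) = -0.036635

P(-1.9) = 8×L_0(-1.9) + 9×L_1(-1.9) + (-8)×L_2(-1.9) + 5×L_3(-1.9) + 13×L_4(-1.9)
P(-1.9) = 16.689218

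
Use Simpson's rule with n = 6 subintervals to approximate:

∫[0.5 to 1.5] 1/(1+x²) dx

f(x) = 1/(1+x²)
a = 0.5, b = 1.5, n = 6
h = (b - a)/n = 0.166667

Simpson's rule: (h/3)[f(x₀) + 4f(x₁) + 2f(x₂) + ... + f(xₙ)]

x_0 = 0.5000, f(x_0) = 0.800000, coefficient = 1
x_1 = 0.6667, f(x_1) = 0.692308, coefficient = 4
x_2 = 0.8333, f(x_2) = 0.590164, coefficient = 2
x_3 = 1.0000, f(x_3) = 0.500000, coefficient = 4
x_4 = 1.1667, f(x_4) = 0.423529, coefficient = 2
x_5 = 1.3333, f(x_5) = 0.360000, coefficient = 4
x_6 = 1.5000, f(x_6) = 0.307692, coefficient = 1

I ≈ (0.166667/3) × 9.344310 = 0.519128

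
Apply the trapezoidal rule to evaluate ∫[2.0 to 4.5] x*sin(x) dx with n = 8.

f(x) = x*sin(x)
a = 2.0, b = 4.5, n = 8
h = (b - a)/n = 0.312500

Trapezoidal rule: (h/2)[f(x₀) + 2f(x₁) + 2f(x₂) + ... + f(xₙ)]

x_0 = 2.0000, f(x_0) = 1.818595, coefficient = 1
x_1 = 2.3125, f(x_1) = 1.705050, coefficient = 2
x_2 = 2.6250, f(x_2) = 1.296541, coefficient = 2
x_3 = 2.9375, f(x_3) = 0.595369, coefficient = 2
x_4 = 3.2500, f(x_4) = -0.351634, coefficient = 2
x_5 = 3.5625, f(x_5) = -1.455598, coefficient = 2
x_6 = 3.8750, f(x_6) = -2.593944, coefficient = 2
x_7 = 4.1875, f(x_7) = -3.623777, coefficient = 2
x_8 = 4.5000, f(x_8) = -4.398886, coefficient = 1

I ≈ (0.312500/2) × -11.436277 = -1.786918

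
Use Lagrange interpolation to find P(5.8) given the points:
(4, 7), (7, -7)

Lagrange interpolation formula:
P(x) = Σ yᵢ × Lᵢ(x)
where Lᵢ(x) = Π_{j≠i} (x - xⱼ)/(xᵢ - xⱼ)

L_0(5.8) = (5.8 - 7)/(4 - 7) = 0.400000
L_1(5.8) = (5.8 - 4)/(7 - 4) = 0.600000

P(5.8) = 7×L_0(5.8) + (-7)×L_1(5.8)
P(5.8) = -1.400000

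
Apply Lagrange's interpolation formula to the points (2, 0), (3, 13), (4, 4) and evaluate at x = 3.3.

Lagrange interpolation formula:
P(x) = Σ yᵢ × Lᵢ(x)
where Lᵢ(x) = Π_{j≠i} (x - xⱼ)/(xᵢ - xⱼ)

L_0(3.3) = (3.3 - 3)/(2 - 3) × (3.3 - 4)/(2 - 4) = -0.105000
L_1(3.3) = (3.3 - 2)/(3 - 2) × (3.3 - 4)/(3 - 4) = 0.910000
L_2(3.3) = (3.3 - 2)/(4 - 2) × (3.3 - 3)/(4 - 3) = 0.195000

P(3.3) = 0×L_0(3.3) + 13×L_1(3.3) + 4×L_2(3.3)
P(3.3) = 12.610000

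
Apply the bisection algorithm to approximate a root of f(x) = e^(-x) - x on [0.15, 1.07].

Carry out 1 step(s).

f(x) = e^(-x) - x
Initial interval: [0.15, 1.07]

Iteration 1:
  c_1 = (0.150000 + 1.070000)/2 = 0.610000
  f(c_1) = f(0.610000) = -0.066649
  f(a) × f(c) < 0, new interval: [0.150000, 0.610000]

After 1 iteration(s), the approximation is c_1 = 0.610000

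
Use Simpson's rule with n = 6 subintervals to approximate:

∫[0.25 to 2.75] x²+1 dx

f(x) = x²+1
a = 0.25, b = 2.75, n = 6
h = (b - a)/n = 0.416667

Simpson's rule: (h/3)[f(x₀) + 4f(x₁) + 2f(x₂) + ... + f(xₙ)]

x_0 = 0.2500, f(x_0) = 1.062500, coefficient = 1
x_1 = 0.6667, f(x_1) = 1.444444, coefficient = 4
x_2 = 1.0833, f(x_2) = 2.173611, coefficient = 2
x_3 = 1.5000, f(x_3) = 3.250000, coefficient = 4
x_4 = 1.9167, f(x_4) = 4.673611, coefficient = 2
x_5 = 2.3333, f(x_5) = 6.444444, coefficient = 4
x_6 = 2.7500, f(x_6) = 8.562500, coefficient = 1

I ≈ (0.416667/3) × 67.875000 = 9.427083
Exact value: 9.427083
Error: 0.000000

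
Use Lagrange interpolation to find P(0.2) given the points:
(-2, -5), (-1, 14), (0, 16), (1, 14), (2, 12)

Lagrange interpolation formula:
P(x) = Σ yᵢ × Lᵢ(x)
where Lᵢ(x) = Π_{j≠i} (x - xⱼ)/(xᵢ - xⱼ)

L_0(0.2) = (0.2 - (-1))/(-2 - (-1)) × (0.2 - 0)/(-2 - 0) × (0.2 - 1)/(-2 - 1) × (0.2 - 2)/(-2 - 2) = 0.014400
L_1(0.2) = (0.2 - (-2))/(-1 - (-2)) × (0.2 - 0)/(-1 - 0) × (0.2 - 1)/(-1 - 1) × (0.2 - 2)/(-1 - 2) = -0.105600
L_2(0.2) = (0.2 - (-2))/(0 - (-2)) × (0.2 - (-1))/(0 - (-1)) × (0.2 - 1)/(0 - 1) × (0.2 - 2)/(0 - 2) = 0.950400
L_3(0.2) = (0.2 - (-2))/(1 - (-2)) × (0.2 - (-1))/(1 - (-1)) × (0.2 - 0)/(1 - 0) × (0.2 - 2)/(1 - 2) = 0.158400
L_4(0.2) = (0.2 - (-2))/(2 - (-2)) × (0.2 - (-1))/(2 - (-1)) × (0.2 - 0)/(2 - 0) × (0.2 - 1)/(2 - 1) = -0.017600

P(0.2) = (-5)×L_0(0.2) + 14×L_1(0.2) + 16×L_2(0.2) + 14×L_3(0.2) + 12×L_4(0.2)
P(0.2) = 15.662400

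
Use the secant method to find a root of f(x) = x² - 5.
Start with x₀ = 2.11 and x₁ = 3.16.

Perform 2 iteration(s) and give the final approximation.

f(x) = x² - 5
x₀ = 2.11, x₁ = 3.16

Secant formula: x_{n+1} = x_n - f(x_n)(x_n - x_{n-1})/(f(x_n) - f(x_{n-1}))

Iteration 1:
  f(2.110000) = -0.547900
  f(3.160000) = 4.985600
  x_2 = 3.160000 - 4.985600×(3.160000 - 2.110000)/(4.985600 - (-0.547900))
       = 2.213966
Iteration 2:
  f(3.160000) = 4.985600
  f(2.213966) = -0.098355
  x_3 = 2.213966 - (-0.098355)×(2.213966 - 3.160000)/(-0.098355 - 4.985600)
       = 2.232268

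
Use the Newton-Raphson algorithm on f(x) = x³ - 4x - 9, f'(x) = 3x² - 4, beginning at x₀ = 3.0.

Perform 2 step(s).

f(x) = x³ - 4x - 9
f'(x) = 3x² - 4
x₀ = 3.0

Newton-Raphson formula: x_{n+1} = x_n - f(x_n)/f'(x_n)

Iteration 1:
  f(3.000000) = 6.000000
  f'(3.000000) = 23.000000
  x_1 = 3.000000 - 6.000000/23.000000 = 2.739130
Iteration 2:
  f(2.739130) = 0.594723
  f'(2.739130) = 18.508507
  x_2 = 2.739130 - 0.594723/18.508507 = 2.706998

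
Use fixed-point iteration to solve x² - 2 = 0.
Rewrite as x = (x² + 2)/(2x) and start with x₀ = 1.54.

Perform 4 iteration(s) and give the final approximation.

Equation: x² - 2 = 0
Fixed-point form: x = (x² + 2)/(2x)
x₀ = 1.54

x_1 = g(1.540000) = 1.419351
x_2 = g(1.419351) = 1.414223
x_3 = g(1.414223) = 1.414214
x_4 = g(1.414214) = 1.414214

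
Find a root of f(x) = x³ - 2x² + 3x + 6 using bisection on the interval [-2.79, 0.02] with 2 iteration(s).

f(x) = x³ - 2x² + 3x + 6
Initial interval: [-2.79, 0.02]

Iteration 1:
  c_1 = (-2.790000 + 0.020000)/2 = -1.385000
  f(c_1) = f(-1.385000) = -4.648192
  f(a) × f(c) ≥ 0, new interval: [-1.385000, 0.020000]
Iteration 2:
  c_2 = (-1.385000 + 0.020000)/2 = -0.682500
  f(c_2) = f(-0.682500) = 2.702975
  f(a) × f(c) < 0, new interval: [-1.385000, -0.682500]

After 2 iteration(s), the approximation is c_2 = -0.682500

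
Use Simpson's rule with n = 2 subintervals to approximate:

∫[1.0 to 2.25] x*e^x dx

f(x) = x*e^x
a = 1.0, b = 2.25, n = 2
h = (b - a)/n = 0.625000

Simpson's rule: (h/3)[f(x₀) + 4f(x₁) + 2f(x₂) + ... + f(xₙ)]

x_0 = 1.0000, f(x_0) = 2.718282, coefficient = 1
x_1 = 1.6250, f(x_1) = 8.252431, coefficient = 4
x_2 = 2.2500, f(x_2) = 21.347406, coefficient = 1

I ≈ (0.625000/3) × 57.075411 = 11.890711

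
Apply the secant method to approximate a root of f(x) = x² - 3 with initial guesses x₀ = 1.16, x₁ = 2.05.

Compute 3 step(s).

f(x) = x² - 3
x₀ = 1.16, x₁ = 2.05

Secant formula: x_{n+1} = x_n - f(x_n)(x_n - x_{n-1})/(f(x_n) - f(x_{n-1}))

Iteration 1:
  f(1.160000) = -1.654400
  f(2.050000) = 1.202500
  x_2 = 2.050000 - 1.202500×(2.050000 - 1.160000)/(1.202500 - (-1.654400))
       = 1.675389
Iteration 2:
  f(2.050000) = 1.202500
  f(1.675389) = -0.193070
  x_3 = 1.675389 - (-0.193070)×(1.675389 - 2.050000)/(-0.193070 - 1.202500)
       = 1.727215
Iteration 3:
  f(1.675389) = -0.193070
  f(1.727215) = -0.016729
  x_4 = 1.727215 - (-0.016729)×(1.727215 - 1.675389)/(-0.016729 - (-0.193070))
       = 1.732131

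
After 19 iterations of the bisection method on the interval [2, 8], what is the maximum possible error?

Bisection error bound: |error| ≤ (b-a)/2^n
|error| ≤ (8 - 2)/2^19 = 6/2^19
|error| ≤ 0.0000114441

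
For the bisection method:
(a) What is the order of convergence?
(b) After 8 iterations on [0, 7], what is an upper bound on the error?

(a) Bisection has linear (order 1) convergence; the error is halved each step.

(b) Error bound = (b-a)/2^n = (7 - 0)/2^{8}
    = 7/2^{8}

(a) 1 (linear); (b) error ≤ 2.73e-02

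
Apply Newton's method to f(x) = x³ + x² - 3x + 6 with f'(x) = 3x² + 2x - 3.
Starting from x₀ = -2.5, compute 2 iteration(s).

f(x) = x³ + x² - 3x + 6
f'(x) = 3x² + 2x - 3
x₀ = -2.5

Newton-Raphson formula: x_{n+1} = x_n - f(x_n)/f'(x_n)

Iteration 1:
  f(-2.500000) = 4.125000
  f'(-2.500000) = 10.750000
  x_1 = -2.500000 - 4.125000/10.750000 = -2.883721
Iteration 2:
  f(-2.883721) = -1.013571
  f'(-2.883721) = 16.180097
  x_2 = -2.883721 - (-1.013571)/16.180097 = -2.821078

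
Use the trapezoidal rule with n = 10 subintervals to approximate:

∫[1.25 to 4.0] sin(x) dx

f(x) = sin(x)
a = 1.25, b = 4.0, n = 10
h = (b - a)/n = 0.275000

Trapezoidal rule: (h/2)[f(x₀) + 2f(x₁) + 2f(x₂) + ... + f(xₙ)]

x_0 = 1.2500, f(x_0) = 0.948985, coefficient = 1
x_1 = 1.5250, f(x_1) = 0.998952, coefficient = 2
x_2 = 1.8000, f(x_2) = 0.973848, coefficient = 2
x_3 = 2.0750, f(x_3) = 0.875559, coefficient = 2
x_4 = 2.3500, f(x_4) = 0.711473, coefficient = 2
x_5 = 2.6250, f(x_5) = 0.493920, coefficient = 2
x_6 = 2.9000, f(x_6) = 0.239249, coefficient = 2
x_7 = 3.1750, f(x_7) = -0.033401, coefficient = 2
x_8 = 3.4500, f(x_8) = -0.303542, coefficient = 2
x_9 = 3.7250, f(x_9) = -0.550871, coefficient = 2
x_10 = 4.0000, f(x_10) = -0.756802, coefficient = 1

I ≈ (0.275000/2) × 7.002558 = 0.962852
Exact value: 0.968966
Error: 0.006114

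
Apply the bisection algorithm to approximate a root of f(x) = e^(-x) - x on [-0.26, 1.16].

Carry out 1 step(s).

f(x) = e^(-x) - x
Initial interval: [-0.26, 1.16]

Iteration 1:
  c_1 = (-0.260000 + 1.160000)/2 = 0.450000
  f(c_1) = f(0.450000) = 0.187628
  f(a) × f(c) ≥ 0, new interval: [0.450000, 1.160000]

After 1 iteration(s), the approximation is c_1 = 0.450000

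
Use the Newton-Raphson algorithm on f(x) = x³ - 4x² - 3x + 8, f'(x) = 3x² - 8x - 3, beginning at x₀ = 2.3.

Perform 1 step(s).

f(x) = x³ - 4x² - 3x + 8
f'(x) = 3x² - 8x - 3
x₀ = 2.3

Newton-Raphson formula: x_{n+1} = x_n - f(x_n)/f'(x_n)

Iteration 1:
  f(2.300000) = -7.893000
  f'(2.300000) = -5.530000
  x_1 = 2.300000 - (-7.893000)/(-5.530000) = 0.872694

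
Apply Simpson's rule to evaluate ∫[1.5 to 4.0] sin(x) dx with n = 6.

f(x) = sin(x)
a = 1.5, b = 4.0, n = 6
h = (b - a)/n = 0.416667

Simpson's rule: (h/3)[f(x₀) + 4f(x₁) + 2f(x₂) + ... + f(xₙ)]

x_0 = 1.5000, f(x_0) = 0.997495, coefficient = 1
x_1 = 1.9167, f(x_1) = 0.940781, coefficient = 4
x_2 = 2.3333, f(x_2) = 0.723086, coefficient = 2
x_3 = 2.7500, f(x_3) = 0.381661, coefficient = 4
x_4 = 3.1667, f(x_4) = -0.025071, coefficient = 2
x_5 = 3.5833, f(x_5) = -0.427514, coefficient = 4
x_6 = 4.0000, f(x_6) = -0.756802, coefficient = 1

I ≈ (0.416667/3) × 5.216434 = 0.724505
Exact value: 0.724381
Error: 0.000124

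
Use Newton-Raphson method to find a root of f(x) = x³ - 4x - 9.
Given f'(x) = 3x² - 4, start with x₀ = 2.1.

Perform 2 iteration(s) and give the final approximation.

f(x) = x³ - 4x - 9
f'(x) = 3x² - 4
x₀ = 2.1

Newton-Raphson formula: x_{n+1} = x_n - f(x_n)/f'(x_n)

Iteration 1:
  f(2.100000) = -8.139000
  f'(2.100000) = 9.230000
  x_1 = 2.100000 - (-8.139000)/9.230000 = 2.981798
Iteration 2:
  f(2.981798) = 5.584341
  f'(2.981798) = 22.673367
  x_2 = 2.981798 - 5.584341/22.673367 = 2.735503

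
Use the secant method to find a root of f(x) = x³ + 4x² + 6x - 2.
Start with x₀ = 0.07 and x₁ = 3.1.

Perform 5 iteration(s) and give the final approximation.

f(x) = x³ + 4x² + 6x - 2
x₀ = 0.07, x₁ = 3.1

Secant formula: x_{n+1} = x_n - f(x_n)(x_n - x_{n-1})/(f(x_n) - f(x_{n-1}))

Iteration 1:
  f(0.070000) = -1.560057
  f(3.100000) = 84.831000
  x_2 = 3.100000 - 84.831000×(3.100000 - 0.070000)/(84.831000 - (-1.560057))
       = 0.124716
Iteration 2:
  f(3.100000) = 84.831000
  f(0.124716) = -1.187548
  x_3 = 0.124716 - (-1.187548)×(0.124716 - 3.100000)/(-1.187548 - 84.831000)
       = 0.165792
Iteration 3:
  f(0.124716) = -1.187548
  f(0.165792) = -0.890743
  x_4 = 0.165792 - (-0.890743)×(0.165792 - 0.124716)/(-0.890743 - (-1.187548))
       = 0.289065
Iteration 4:
  f(0.165792) = -0.890743
  f(0.289065) = 0.092782
  x_5 = 0.289065 - 0.092782×(0.289065 - 0.165792)/(0.092782 - (-0.890743))
       = 0.277436
Iteration 5:
  f(0.289065) = 0.092782
  f(0.277436) = -0.006144
  x_6 = 0.277436 - (-0.006144)×(0.277436 - 0.289065)/(-0.006144 - 0.092782)
       = 0.278159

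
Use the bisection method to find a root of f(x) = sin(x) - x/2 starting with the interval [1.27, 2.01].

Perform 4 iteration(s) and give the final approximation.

f(x) = sin(x) - x/2
Initial interval: [1.27, 2.01]

Iteration 1:
  c_1 = (1.270000 + 2.010000)/2 = 1.640000
  f(c_1) = f(1.640000) = 0.177606
  f(a) × f(c) ≥ 0, new interval: [1.640000, 2.010000]
Iteration 2:
  c_2 = (1.640000 + 2.010000)/2 = 1.825000
  f(c_2) = f(1.825000) = 0.055364
  f(a) × f(c) ≥ 0, new interval: [1.825000, 2.010000]
Iteration 3:
  c_3 = (1.825000 + 2.010000)/2 = 1.917500
  f(c_3) = f(1.917500) = -0.018252
  f(a) × f(c) < 0, new interval: [1.825000, 1.917500]
Iteration 4:
  c_4 = (1.825000 + 1.917500)/2 = 1.871250
  f(c_4) = f(1.871250) = 0.019577
  f(a) × f(c) ≥ 0, new interval: [1.871250, 1.917500]

After 4 iteration(s), the approximation is c_4 = 1.871250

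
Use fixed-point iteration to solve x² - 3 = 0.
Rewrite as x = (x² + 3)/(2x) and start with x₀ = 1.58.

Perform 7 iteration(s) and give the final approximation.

Equation: x² - 3 = 0
Fixed-point form: x = (x² + 3)/(2x)
x₀ = 1.58

x_1 = g(1.580000) = 1.739367
x_2 = g(1.739367) = 1.732066
x_3 = g(1.732066) = 1.732051
x_4 = g(1.732051) = 1.732051
x_5 = g(1.732051) = 1.732051
x_6 = g(1.732051) = 1.732051
x_7 = g(1.732051) = 1.732051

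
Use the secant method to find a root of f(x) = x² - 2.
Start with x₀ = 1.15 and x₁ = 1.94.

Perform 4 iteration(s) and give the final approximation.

f(x) = x² - 2
x₀ = 1.15, x₁ = 1.94

Secant formula: x_{n+1} = x_n - f(x_n)(x_n - x_{n-1})/(f(x_n) - f(x_{n-1}))

Iteration 1:
  f(1.150000) = -0.677500
  f(1.940000) = 1.763600
  x_2 = 1.940000 - 1.763600×(1.940000 - 1.150000)/(1.763600 - (-0.677500))
       = 1.369256
Iteration 2:
  f(1.940000) = 1.763600
  f(1.369256) = -0.125139
  x_3 = 1.369256 - (-0.125139)×(1.369256 - 1.940000)/(-0.125139 - 1.763600)
       = 1.407070
Iteration 3:
  f(1.369256) = -0.125139
  f(1.407070) = -0.020153
  x_4 = 1.407070 - (-0.020153)×(1.407070 - 1.369256)/(-0.020153 - (-0.125139))
       = 1.414329
Iteration 4:
  f(1.407070) = -0.020153
  f(1.414329) = 0.000327
  x_5 = 1.414329 - 0.000327×(1.414329 - 1.407070)/(0.000327 - (-0.020153))
       = 1.414213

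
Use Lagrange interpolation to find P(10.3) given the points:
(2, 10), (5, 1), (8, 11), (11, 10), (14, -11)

Lagrange interpolation formula:
P(x) = Σ yᵢ × Lᵢ(x)
where Lᵢ(x) = Π_{j≠i} (x - xⱼ)/(xᵢ - xⱼ)

L_0(10.3) = (10.3 - 5)/(2 - 5) × (10.3 - 8)/(2 - 8) × (10.3 - 11)/(2 - 11) × (10.3 - 14)/(2 - 14) = 0.016241
L_1(10.3) = (10.3 - 2)/(5 - 2) × (10.3 - 8)/(5 - 8) × (10.3 - 11)/(5 - 11) × (10.3 - 14)/(5 - 14) = -0.101735
L_2(10.3) = (10.3 - 2)/(8 - 2) × (10.3 - 5)/(8 - 5) × (10.3 - 11)/(8 - 11) × (10.3 - 14)/(8 - 14) = 0.351648
L_3(10.3) = (10.3 - 2)/(11 - 2) × (10.3 - 5)/(11 - 5) × (10.3 - 8)/(11 - 8) × (10.3 - 14)/(11 - 14) = 0.770278
L_4(10.3) = (10.3 - 2)/(14 - 2) × (10.3 - 5)/(14 - 5) × (10.3 - 8)/(14 - 8) × (10.3 - 11)/(14 - 11) = -0.036432

P(10.3) = 10×L_0(10.3) + 1×L_1(10.3) + 11×L_2(10.3) + 10×L_3(10.3) + (-11)×L_4(10.3)
P(10.3) = 12.032334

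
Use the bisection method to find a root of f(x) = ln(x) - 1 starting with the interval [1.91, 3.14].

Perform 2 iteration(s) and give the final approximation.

f(x) = ln(x) - 1
Initial interval: [1.91, 3.14]

Iteration 1:
  c_1 = (1.910000 + 3.140000)/2 = 2.525000
  f(c_1) = f(2.525000) = -0.073759
  f(a) × f(c) ≥ 0, new interval: [2.525000, 3.140000]
Iteration 2:
  c_2 = (2.525000 + 3.140000)/2 = 2.832500
  f(c_2) = f(2.832500) = 0.041160
  f(a) × f(c) < 0, new interval: [2.525000, 2.832500]

After 2 iteration(s), the approximation is c_2 = 2.832500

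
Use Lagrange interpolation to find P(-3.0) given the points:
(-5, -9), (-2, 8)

Lagrange interpolation formula:
P(x) = Σ yᵢ × Lᵢ(x)
where Lᵢ(x) = Π_{j≠i} (x - xⱼ)/(xᵢ - xⱼ)

L_0(-3.0) = (-3.0 - (-2))/(-5 - (-2)) = 0.333333
L_1(-3.0) = (-3.0 - (-5))/(-2 - (-5)) = 0.666667

P(-3.0) = (-9)×L_0(-3.0) + 8×L_1(-3.0)
P(-3.0) = 2.333333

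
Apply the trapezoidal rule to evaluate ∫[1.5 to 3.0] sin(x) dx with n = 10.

f(x) = sin(x)
a = 1.5, b = 3.0, n = 10
h = (b - a)/n = 0.150000

Trapezoidal rule: (h/2)[f(x₀) + 2f(x₁) + 2f(x₂) + ... + f(xₙ)]

x_0 = 1.5000, f(x_0) = 0.997495, coefficient = 1
x_1 = 1.6500, f(x_1) = 0.996865, coefficient = 2
x_2 = 1.8000, f(x_2) = 0.973848, coefficient = 2
x_3 = 1.9500, f(x_3) = 0.928960, coefficient = 2
x_4 = 2.1000, f(x_4) = 0.863209, coefficient = 2
x_5 = 2.2500, f(x_5) = 0.778073, coefficient = 2
x_6 = 2.4000, f(x_6) = 0.675463, coefficient = 2
x_7 = 2.5500, f(x_7) = 0.557684, coefficient = 2
x_8 = 2.7000, f(x_8) = 0.427380, coefficient = 2
x_9 = 2.8500, f(x_9) = 0.287478, coefficient = 2
x_10 = 3.0000, f(x_10) = 0.141120, coefficient = 1

I ≈ (0.150000/2) × 14.116534 = 1.058740
Exact value: 1.060730
Error: 0.001990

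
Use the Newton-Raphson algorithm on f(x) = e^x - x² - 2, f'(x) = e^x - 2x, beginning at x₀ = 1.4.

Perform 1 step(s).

f(x) = e^x - x² - 2
f'(x) = e^x - 2x
x₀ = 1.4

Newton-Raphson formula: x_{n+1} = x_n - f(x_n)/f'(x_n)

Iteration 1:
  f(1.400000) = 0.095200
  f'(1.400000) = 1.255200
  x_1 = 1.400000 - 0.095200/1.255200 = 1.324156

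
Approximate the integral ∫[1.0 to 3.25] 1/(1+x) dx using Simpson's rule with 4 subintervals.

f(x) = 1/(1+x)
a = 1.0, b = 3.25, n = 4
h = (b - a)/n = 0.562500

Simpson's rule: (h/3)[f(x₀) + 4f(x₁) + 2f(x₂) + ... + f(xₙ)]

x_0 = 1.0000, f(x_0) = 0.500000, coefficient = 1
x_1 = 1.5625, f(x_1) = 0.390244, coefficient = 4
x_2 = 2.1250, f(x_2) = 0.320000, coefficient = 2
x_3 = 2.6875, f(x_3) = 0.271186, coefficient = 4
x_4 = 3.2500, f(x_4) = 0.235294, coefficient = 1

I ≈ (0.562500/3) × 4.021015 = 0.753940
Exact value: 0.753772
Error: 0.000169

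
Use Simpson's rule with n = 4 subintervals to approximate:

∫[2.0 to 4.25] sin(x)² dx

f(x) = sin(x)²
a = 2.0, b = 4.25, n = 4
h = (b - a)/n = 0.562500

Simpson's rule: (h/3)[f(x₀) + 4f(x₁) + 2f(x₂) + ... + f(xₙ)]

x_0 = 2.0000, f(x_0) = 0.826822, coefficient = 1
x_1 = 2.5625, f(x_1) = 0.299499, coefficient = 4
x_2 = 3.1250, f(x_2) = 0.000275, coefficient = 2
x_3 = 3.6875, f(x_3) = 0.269562, coefficient = 4
x_4 = 4.2500, f(x_4) = 0.801006, coefficient = 1

I ≈ (0.562500/3) × 3.904622 = 0.732117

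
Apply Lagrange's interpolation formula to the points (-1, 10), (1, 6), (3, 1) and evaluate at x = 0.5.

Lagrange interpolation formula:
P(x) = Σ yᵢ × Lᵢ(x)
where Lᵢ(x) = Π_{j≠i} (x - xⱼ)/(xᵢ - xⱼ)

L_0(0.5) = (0.5 - 1)/(-1 - 1) × (0.5 - 3)/(-1 - 3) = 0.156250
L_1(0.5) = (0.5 - (-1))/(1 - (-1)) × (0.5 - 3)/(1 - 3) = 0.937500
L_2(0.5) = (0.5 - (-1))/(3 - (-1)) × (0.5 - 1)/(3 - 1) = -0.093750

P(0.5) = 10×L_0(0.5) + 6×L_1(0.5) + 1×L_2(0.5)
P(0.5) = 7.093750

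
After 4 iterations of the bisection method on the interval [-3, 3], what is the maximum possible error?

Bisection error bound: |error| ≤ (b-a)/2^n
|error| ≤ (3 - (-3))/2^4 = 6/2^4
|error| ≤ 0.3750000000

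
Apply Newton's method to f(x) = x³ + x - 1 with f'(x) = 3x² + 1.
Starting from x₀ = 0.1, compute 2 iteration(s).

f(x) = x³ + x - 1
f'(x) = 3x² + 1
x₀ = 0.1

Newton-Raphson formula: x_{n+1} = x_n - f(x_n)/f'(x_n)

Iteration 1:
  f(0.100000) = -0.899000
  f'(0.100000) = 1.030000
  x_1 = 0.100000 - (-0.899000)/1.030000 = 0.972816
Iteration 2:
  f(0.972816) = 0.893459
  f'(0.972816) = 3.839110
  x_2 = 0.972816 - 0.893459/3.839110 = 0.740090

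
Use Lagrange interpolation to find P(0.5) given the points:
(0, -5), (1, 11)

Lagrange interpolation formula:
P(x) = Σ yᵢ × Lᵢ(x)
where Lᵢ(x) = Π_{j≠i} (x - xⱼ)/(xᵢ - xⱼ)

L_0(0.5) = (0.5 - 1)/(0 - 1) = 0.500000
L_1(0.5) = (0.5 - 0)/(1 - 0) = 0.500000

P(0.5) = (-5)×L_0(0.5) + 11×L_1(0.5)
P(0.5) = 3.000000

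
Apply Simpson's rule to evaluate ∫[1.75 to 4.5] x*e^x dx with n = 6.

f(x) = x*e^x
a = 1.75, b = 4.5, n = 6
h = (b - a)/n = 0.458333

Simpson's rule: (h/3)[f(x₀) + 4f(x₁) + 2f(x₂) + ... + f(xₙ)]

x_0 = 1.7500, f(x_0) = 10.070555, coefficient = 1
x_1 = 2.2083, f(x_1) = 20.097017, coefficient = 4
x_2 = 2.6667, f(x_2) = 38.378443, coefficient = 2
x_3 = 3.1250, f(x_3) = 71.124672, coefficient = 4
x_4 = 3.5833, f(x_4) = 128.976059, coefficient = 2
x_5 = 4.0417, f(x_5) = 230.056243, coefficient = 4
x_6 = 4.5000, f(x_6) = 405.077091, coefficient = 1

I ≈ (0.458333/3) × 2034.968381 = 310.897947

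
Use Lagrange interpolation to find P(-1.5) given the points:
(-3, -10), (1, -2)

Lagrange interpolation formula:
P(x) = Σ yᵢ × Lᵢ(x)
where Lᵢ(x) = Π_{j≠i} (x - xⱼ)/(xᵢ - xⱼ)

L_0(-1.5) = (-1.5 - 1)/(-3 - 1) = 0.625000
L_1(-1.5) = (-1.5 - (-3))/(1 - (-3)) = 0.375000

P(-1.5) = (-10)×L_0(-1.5) + (-2)×L_1(-1.5)
P(-1.5) = -7.000000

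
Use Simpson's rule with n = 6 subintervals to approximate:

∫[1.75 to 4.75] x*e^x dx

f(x) = x*e^x
a = 1.75, b = 4.75, n = 6
h = (b - a)/n = 0.500000

Simpson's rule: (h/3)[f(x₀) + 4f(x₁) + 2f(x₂) + ... + f(xₙ)]

x_0 = 1.7500, f(x_0) = 10.070555, coefficient = 1
x_1 = 2.2500, f(x_1) = 21.347406, coefficient = 4
x_2 = 2.7500, f(x_2) = 43.017238, coefficient = 2
x_3 = 3.2500, f(x_3) = 83.818605, coefficient = 4
x_4 = 3.7500, f(x_4) = 159.454058, coefficient = 2
x_5 = 4.2500, f(x_5) = 297.948002, coefficient = 4
x_6 = 4.7500, f(x_6) = 549.025352, coefficient = 1

I ≈ (0.500000/3) × 2576.494548 = 429.415758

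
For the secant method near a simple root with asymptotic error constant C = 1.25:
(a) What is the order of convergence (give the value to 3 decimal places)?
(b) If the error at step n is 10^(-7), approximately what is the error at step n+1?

(a) Secant method has superlinear convergence with order φ = (1+√5)/2 ≈ 1.618.
    This means |e_{n+1}| ≈ C|e_n|^1.618.

(b) With |e_n| = 10^(-7) and C = 1.25:
    |e_{n+1}| ≈ 1.25 × (10^(-7))^1.618 = 1.25 × 10^(-11.33)

(a) ≈ 1.618 (golden ratio); (b) |e_{n+1}| ≈ 5.898e-12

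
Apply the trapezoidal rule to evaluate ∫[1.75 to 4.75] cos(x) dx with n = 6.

f(x) = cos(x)
a = 1.75, b = 4.75, n = 6
h = (b - a)/n = 0.500000

Trapezoidal rule: (h/2)[f(x₀) + 2f(x₁) + 2f(x₂) + ... + f(xₙ)]

x_0 = 1.7500, f(x_0) = -0.178246, coefficient = 1
x_1 = 2.2500, f(x_1) = -0.628174, coefficient = 2
x_2 = 2.7500, f(x_2) = -0.924302, coefficient = 2
x_3 = 3.2500, f(x_3) = -0.994130, coefficient = 2
x_4 = 3.7500, f(x_4) = -0.820559, coefficient = 2
x_5 = 4.2500, f(x_5) = -0.446087, coefficient = 2
x_6 = 4.7500, f(x_6) = 0.037602, coefficient = 1

I ≈ (0.500000/2) × -7.767149 = -1.941787
Exact value: -1.983279
Error: 0.041491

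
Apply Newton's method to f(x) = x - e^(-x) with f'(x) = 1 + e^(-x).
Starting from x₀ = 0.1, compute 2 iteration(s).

f(x) = x - e^(-x)
f'(x) = 1 + e^(-x)
x₀ = 0.1

Newton-Raphson formula: x_{n+1} = x_n - f(x_n)/f'(x_n)

Iteration 1:
  f(0.100000) = -0.804837
  f'(0.100000) = 1.904837
  x_1 = 0.100000 - (-0.804837)/1.904837 = 0.522523
Iteration 2:
  f(0.522523) = -0.070500
  f'(0.522523) = 1.593023
  x_2 = 0.522523 - (-0.070500)/1.593023 = 0.566778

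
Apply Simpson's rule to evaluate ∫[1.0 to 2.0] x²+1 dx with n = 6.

f(x) = x²+1
a = 1.0, b = 2.0, n = 6
h = (b - a)/n = 0.166667

Simpson's rule: (h/3)[f(x₀) + 4f(x₁) + 2f(x₂) + ... + f(xₙ)]

x_0 = 1.0000, f(x_0) = 2.000000, coefficient = 1
x_1 = 1.1667, f(x_1) = 2.361111, coefficient = 4
x_2 = 1.3333, f(x_2) = 2.777778, coefficient = 2
x_3 = 1.5000, f(x_3) = 3.250000, coefficient = 4
x_4 = 1.6667, f(x_4) = 3.777778, coefficient = 2
x_5 = 1.8333, f(x_5) = 4.361111, coefficient = 4
x_6 = 2.0000, f(x_6) = 5.000000, coefficient = 1

I ≈ (0.166667/3) × 60.000000 = 3.333333
Exact value: 3.333333
Error: 0.000000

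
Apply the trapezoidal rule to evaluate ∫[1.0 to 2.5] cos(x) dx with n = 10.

f(x) = cos(x)
a = 1.0, b = 2.5, n = 10
h = (b - a)/n = 0.150000

Trapezoidal rule: (h/2)[f(x₀) + 2f(x₁) + 2f(x₂) + ... + f(xₙ)]

x_0 = 1.0000, f(x_0) = 0.540302, coefficient = 1
x_1 = 1.1500, f(x_1) = 0.408487, coefficient = 2
x_2 = 1.3000, f(x_2) = 0.267499, coefficient = 2
x_3 = 1.4500, f(x_3) = 0.120503, coefficient = 2
x_4 = 1.6000, f(x_4) = -0.029200, coefficient = 2
x_5 = 1.7500, f(x_5) = -0.178246, coefficient = 2
x_6 = 1.9000, f(x_6) = -0.323290, coefficient = 2
x_7 = 2.0500, f(x_7) = -0.461073, coefficient = 2
x_8 = 2.2000, f(x_8) = -0.588501, coefficient = 2
x_9 = 2.3500, f(x_9) = -0.702713, coefficient = 2
x_10 = 2.5000, f(x_10) = -0.801144, coefficient = 1

I ≈ (0.150000/2) × -3.233907 = -0.242543
Exact value: -0.242999
Error: 0.000456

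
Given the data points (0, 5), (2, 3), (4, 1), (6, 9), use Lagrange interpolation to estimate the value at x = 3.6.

Lagrange interpolation formula:
P(x) = Σ yᵢ × Lᵢ(x)
where Lᵢ(x) = Π_{j≠i} (x - xⱼ)/(xᵢ - xⱼ)

L_0(3.6) = (3.6 - 2)/(0 - 2) × (3.6 - 4)/(0 - 4) × (3.6 - 6)/(0 - 6) = -0.032000
L_1(3.6) = (3.6 - 0)/(2 - 0) × (3.6 - 4)/(2 - 4) × (3.6 - 6)/(2 - 6) = 0.216000
L_2(3.6) = (3.6 - 0)/(4 - 0) × (3.6 - 2)/(4 - 2) × (3.6 - 6)/(4 - 6) = 0.864000
L_3(3.6) = (3.6 - 0)/(6 - 0) × (3.6 - 2)/(6 - 2) × (3.6 - 4)/(6 - 4) = -0.048000

P(3.6) = 5×L_0(3.6) + 3×L_1(3.6) + 1×L_2(3.6) + 9×L_3(3.6)
P(3.6) = 0.920000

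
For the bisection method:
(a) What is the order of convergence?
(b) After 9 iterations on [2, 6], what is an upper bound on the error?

(a) Bisection has linear (order 1) convergence; the error is halved each step.

(b) Error bound = (b-a)/2^n = (6 - 2)/2^{9}
    = 4/2^{9}

(a) 1 (linear); (b) error ≤ 7.81e-03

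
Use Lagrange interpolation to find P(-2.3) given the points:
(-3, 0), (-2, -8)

Lagrange interpolation formula:
P(x) = Σ yᵢ × Lᵢ(x)
where Lᵢ(x) = Π_{j≠i} (x - xⱼ)/(xᵢ - xⱼ)

L_0(-2.3) = (-2.3 - (-2))/(-3 - (-2)) = 0.300000
L_1(-2.3) = (-2.3 - (-3))/(-2 - (-3)) = 0.700000

P(-2.3) = 0×L_0(-2.3) + (-8)×L_1(-2.3)
P(-2.3) = -5.600000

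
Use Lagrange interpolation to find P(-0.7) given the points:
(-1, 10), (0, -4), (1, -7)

Lagrange interpolation formula:
P(x) = Σ yᵢ × Lᵢ(x)
where Lᵢ(x) = Π_{j≠i} (x - xⱼ)/(xᵢ - xⱼ)

L_0(-0.7) = (-0.7 - 0)/(-1 - 0) × (-0.7 - 1)/(-1 - 1) = 0.595000
L_1(-0.7) = (-0.7 - (-1))/(0 - (-1)) × (-0.7 - 1)/(0 - 1) = 0.510000
L_2(-0.7) = (-0.7 - (-1))/(1 - (-1)) × (-0.7 - 0)/(1 - 0) = -0.105000

P(-0.7) = 10×L_0(-0.7) + (-4)×L_1(-0.7) + (-7)×L_2(-0.7)
P(-0.7) = 4.645000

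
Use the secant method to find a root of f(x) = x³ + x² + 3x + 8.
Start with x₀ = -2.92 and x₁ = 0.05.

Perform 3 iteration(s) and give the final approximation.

f(x) = x³ + x² + 3x + 8
x₀ = -2.92, x₁ = 0.05

Secant formula: x_{n+1} = x_n - f(x_n)(x_n - x_{n-1})/(f(x_n) - f(x_{n-1}))

Iteration 1:
  f(-2.920000) = -17.130688
  f(0.050000) = 8.152625
  x_2 = 0.050000 - 8.152625×(0.050000 - (-2.920000))/(8.152625 - (-17.130688))
       = -0.907679
Iteration 2:
  f(0.050000) = 8.152625
  f(-0.907679) = 5.353025
  x_3 = -0.907679 - 5.353025×(-0.907679 - 0.050000)/(5.353025 - 8.152625)
       = -2.738826
Iteration 3:
  f(-0.907679) = 5.353025
  f(-2.738826) = -13.259699
  x_4 = -2.738826 - (-13.259699)×(-2.738826 - (-0.907679))/(-13.259699 - 5.353025)
       = -1.434317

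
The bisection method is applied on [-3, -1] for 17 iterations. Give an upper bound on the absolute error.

Bisection error bound: |error| ≤ (b-a)/2^n
|error| ≤ (-1 - (-3))/2^17 = 2/2^17
|error| ≤ 0.0000152588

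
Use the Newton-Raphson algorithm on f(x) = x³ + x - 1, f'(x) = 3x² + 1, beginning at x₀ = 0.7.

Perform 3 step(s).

f(x) = x³ + x - 1
f'(x) = 3x² + 1
x₀ = 0.7

Newton-Raphson formula: x_{n+1} = x_n - f(x_n)/f'(x_n)

Iteration 1:
  f(0.700000) = 0.043000
  f'(0.700000) = 2.470000
  x_1 = 0.700000 - 0.043000/2.470000 = 0.682591
Iteration 2:
  f(0.682591) = 0.000631
  f'(0.682591) = 2.397792
  x_2 = 0.682591 - 0.000631/2.397792 = 0.682328
Iteration 3:
  f(0.682328) = 0.000000
  f'(0.682328) = 2.396714
  x_3 = 0.682328 - 0.000000/2.396714 = 0.682328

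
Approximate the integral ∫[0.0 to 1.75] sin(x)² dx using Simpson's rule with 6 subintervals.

f(x) = sin(x)²
a = 0.0, b = 1.75, n = 6
h = (b - a)/n = 0.291667

Simpson's rule: (h/3)[f(x₀) + 4f(x₁) + 2f(x₂) + ... + f(xₙ)]

x_0 = 0.0000, f(x_0) = 0.000000, coefficient = 1
x_1 = 0.2917, f(x_1) = 0.082684, coefficient = 4
x_2 = 0.5833, f(x_2) = 0.303391, coefficient = 2
x_3 = 0.8750, f(x_3) = 0.589123, coefficient = 4
x_4 = 1.1667, f(x_4) = 0.845379, coefficient = 2
x_5 = 1.4583, f(x_5) = 0.987405, coefficient = 4
x_6 = 1.7500, f(x_6) = 0.968228, coefficient = 1

I ≈ (0.291667/3) × 9.902619 = 0.962755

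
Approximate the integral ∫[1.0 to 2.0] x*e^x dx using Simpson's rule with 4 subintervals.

f(x) = x*e^x
a = 1.0, b = 2.0, n = 4
h = (b - a)/n = 0.250000

Simpson's rule: (h/3)[f(x₀) + 4f(x₁) + 2f(x₂) + ... + f(xₙ)]

x_0 = 1.0000, f(x_0) = 2.718282, coefficient = 1
x_1 = 1.2500, f(x_1) = 4.362929, coefficient = 4
x_2 = 1.5000, f(x_2) = 6.722534, coefficient = 2
x_3 = 1.7500, f(x_3) = 10.070555, coefficient = 4
x_4 = 2.0000, f(x_4) = 14.778112, coefficient = 1

I ≈ (0.250000/3) × 88.675395 = 7.389616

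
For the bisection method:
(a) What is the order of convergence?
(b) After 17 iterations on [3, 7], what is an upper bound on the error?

(a) Bisection has linear (order 1) convergence; the error is halved each step.

(b) Error bound = (b-a)/2^n = (7 - 3)/2^{17}
    = 4/2^{17}

(a) 1 (linear); (b) error ≤ 3.05e-05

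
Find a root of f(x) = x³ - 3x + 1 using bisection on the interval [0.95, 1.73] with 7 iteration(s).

f(x) = x³ - 3x + 1
Initial interval: [0.95, 1.73]

Iteration 1:
  c_1 = (0.950000 + 1.730000)/2 = 1.340000
  f(c_1) = f(1.340000) = -0.613896
  f(a) × f(c) ≥ 0, new interval: [1.340000, 1.730000]
Iteration 2:
  c_2 = (1.340000 + 1.730000)/2 = 1.535000
  f(c_2) = f(1.535000) = 0.011805
  f(a) × f(c) < 0, new interval: [1.340000, 1.535000]
Iteration 3:
  c_3 = (1.340000 + 1.535000)/2 = 1.437500
  f(c_3) = f(1.437500) = -0.342041
  f(a) × f(c) ≥ 0, new interval: [1.437500, 1.535000]
Iteration 4:
  c_4 = (1.437500 + 1.535000)/2 = 1.486250
  f(c_4) = f(1.486250) = -0.175714
  f(a) × f(c) ≥ 0, new interval: [1.486250, 1.535000]
Iteration 5:
  c_5 = (1.486250 + 1.535000)/2 = 1.510625
  f(c_5) = f(1.510625) = -0.084647
  f(a) × f(c) ≥ 0, new interval: [1.510625, 1.535000]
Iteration 6:
  c_6 = (1.510625 + 1.535000)/2 = 1.522813
  f(c_6) = f(1.522813) = -0.037099
  f(a) × f(c) ≥ 0, new interval: [1.522813, 1.535000]
Iteration 7:
  c_7 = (1.522813 + 1.535000)/2 = 1.528906
  f(c_7) = f(1.528906) = -0.012817
  f(a) × f(c) ≥ 0, new interval: [1.528906, 1.535000]

After 7 iteration(s), the approximation is c_7 = 1.528906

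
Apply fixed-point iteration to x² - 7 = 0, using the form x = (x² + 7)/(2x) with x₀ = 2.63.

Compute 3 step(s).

Equation: x² - 7 = 0
Fixed-point form: x = (x² + 7)/(2x)
x₀ = 2.63

x_1 = g(2.630000) = 2.645798
x_2 = g(2.645798) = 2.645751
x_3 = g(2.645751) = 2.645751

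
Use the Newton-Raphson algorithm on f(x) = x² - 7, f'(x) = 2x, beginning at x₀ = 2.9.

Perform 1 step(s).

f(x) = x² - 7
f'(x) = 2x
x₀ = 2.9

Newton-Raphson formula: x_{n+1} = x_n - f(x_n)/f'(x_n)

Iteration 1:
  f(2.900000) = 1.410000
  f'(2.900000) = 5.800000
  x_1 = 2.900000 - 1.410000/5.800000 = 2.656897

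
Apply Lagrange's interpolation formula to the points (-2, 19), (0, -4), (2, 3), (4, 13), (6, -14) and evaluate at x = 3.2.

Lagrange interpolation formula:
P(x) = Σ yᵢ × Lᵢ(x)
where Lᵢ(x) = Π_{j≠i} (x - xⱼ)/(xᵢ - xⱼ)

L_0(3.2) = (3.2 - 0)/(-2 - 0) × (3.2 - 2)/(-2 - 2) × (3.2 - 4)/(-2 - 4) × (3.2 - 6)/(-2 - 6) = 0.022400
L_1(3.2) = (3.2 - (-2))/(0 - (-2)) × (3.2 - 2)/(0 - 2) × (3.2 - 4)/(0 - 4) × (3.2 - 6)/(0 - 6) = -0.145600
L_2(3.2) = (3.2 - (-2))/(2 - (-2)) × (3.2 - 0)/(2 - 0) × (3.2 - 4)/(2 - 4) × (3.2 - 6)/(2 - 6) = 0.582400
L_3(3.2) = (3.2 - (-2))/(4 - (-2)) × (3.2 - 0)/(4 - 0) × (3.2 - 2)/(4 - 2) × (3.2 - 6)/(4 - 6) = 0.582400
L_4(3.2) = (3.2 - (-2))/(6 - (-2)) × (3.2 - 0)/(6 - 0) × (3.2 - 2)/(6 - 2) × (3.2 - 4)/(6 - 4) = -0.041600

P(3.2) = 19×L_0(3.2) + (-4)×L_1(3.2) + 3×L_2(3.2) + 13×L_3(3.2) + (-14)×L_4(3.2)
P(3.2) = 10.908800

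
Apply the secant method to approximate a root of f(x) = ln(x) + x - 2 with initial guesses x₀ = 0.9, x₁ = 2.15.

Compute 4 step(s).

f(x) = ln(x) + x - 2
x₀ = 0.9, x₁ = 2.15

Secant formula: x_{n+1} = x_n - f(x_n)(x_n - x_{n-1})/(f(x_n) - f(x_{n-1}))

Iteration 1:
  f(0.900000) = -1.205361
  f(2.150000) = 0.915468
  x_2 = 2.150000 - 0.915468×(2.150000 - 0.900000)/(0.915468 - (-1.205361))
       = 1.610430
Iteration 2:
  f(2.150000) = 0.915468
  f(1.610430) = 0.086932
  x_3 = 1.610430 - 0.086932×(1.610430 - 2.150000)/(0.086932 - 0.915468)
       = 1.553818
Iteration 3:
  f(1.610430) = 0.086932
  f(1.553818) = -0.005468
  x_4 = 1.553818 - (-0.005468)×(1.553818 - 1.610430)/(-0.005468 - 0.086932)
       = 1.557168
Iteration 4:
  f(1.553818) = -0.005468
  f(1.557168) = 0.000036
  x_5 = 1.557168 - 0.000036×(1.557168 - 1.553818)/(0.000036 - (-0.005468))
       = 1.557146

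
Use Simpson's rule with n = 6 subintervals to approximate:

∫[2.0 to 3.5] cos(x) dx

f(x) = cos(x)
a = 2.0, b = 3.5, n = 6
h = (b - a)/n = 0.250000

Simpson's rule: (h/3)[f(x₀) + 4f(x₁) + 2f(x₂) + ... + f(xₙ)]

x_0 = 2.0000, f(x_0) = -0.416147, coefficient = 1
x_1 = 2.2500, f(x_1) = -0.628174, coefficient = 4
x_2 = 2.5000, f(x_2) = -0.801144, coefficient = 2
x_3 = 2.7500, f(x_3) = -0.924302, coefficient = 4
x_4 = 3.0000, f(x_4) = -0.989992, coefficient = 2
x_5 = 3.2500, f(x_5) = -0.994130, coefficient = 4
x_6 = 3.5000, f(x_6) = -0.936457, coefficient = 1

I ≈ (0.250000/3) × -15.121298 = -1.260108
Exact value: -1.260081
Error: 0.000028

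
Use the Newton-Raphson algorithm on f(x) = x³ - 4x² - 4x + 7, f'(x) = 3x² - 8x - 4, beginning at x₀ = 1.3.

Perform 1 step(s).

f(x) = x³ - 4x² - 4x + 7
f'(x) = 3x² - 8x - 4
x₀ = 1.3

Newton-Raphson formula: x_{n+1} = x_n - f(x_n)/f'(x_n)

Iteration 1:
  f(1.300000) = -2.763000
  f'(1.300000) = -9.330000
  x_1 = 1.300000 - (-2.763000)/(-9.330000) = 1.003859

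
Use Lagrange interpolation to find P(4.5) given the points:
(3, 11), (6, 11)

Lagrange interpolation formula:
P(x) = Σ yᵢ × Lᵢ(x)
where Lᵢ(x) = Π_{j≠i} (x - xⱼ)/(xᵢ - xⱼ)

L_0(4.5) = (4.5 - 6)/(3 - 6) = 0.500000
L_1(4.5) = (4.5 - 3)/(6 - 3) = 0.500000

P(4.5) = 11×L_0(4.5) + 11×L_1(4.5)
P(4.5) = 11.000000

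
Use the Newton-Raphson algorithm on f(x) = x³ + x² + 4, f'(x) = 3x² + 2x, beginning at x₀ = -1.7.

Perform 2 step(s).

f(x) = x³ + x² + 4
f'(x) = 3x² + 2x
x₀ = -1.7

Newton-Raphson formula: x_{n+1} = x_n - f(x_n)/f'(x_n)

Iteration 1:
  f(-1.700000) = 1.977000
  f'(-1.700000) = 5.270000
  x_1 = -1.700000 - 1.977000/5.270000 = -2.075142
Iteration 2:
  f(-2.075142) = -0.629795
  f'(-2.075142) = 8.768362
  x_2 = -2.075142 - (-0.629795)/8.768362 = -2.003317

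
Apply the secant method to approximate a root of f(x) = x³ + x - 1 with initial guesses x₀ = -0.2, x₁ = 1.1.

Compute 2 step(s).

f(x) = x³ + x - 1
x₀ = -0.2, x₁ = 1.1

Secant formula: x_{n+1} = x_n - f(x_n)(x_n - x_{n-1})/(f(x_n) - f(x_{n-1}))

Iteration 1:
  f(-0.200000) = -1.208000
  f(1.100000) = 1.431000
  x_2 = 1.100000 - 1.431000×(1.100000 - (-0.200000))/(1.431000 - (-1.208000))
       = 0.395074
Iteration 2:
  f(1.100000) = 1.431000
  f(0.395074) = -0.543262
  x_3 = 0.395074 - (-0.543262)×(0.395074 - 1.100000)/(-0.543262 - 1.431000)
       = 0.589050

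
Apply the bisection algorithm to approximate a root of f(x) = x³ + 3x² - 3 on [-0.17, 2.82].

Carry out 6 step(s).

f(x) = x³ + 3x² - 3
Initial interval: [-0.17, 2.82]

Iteration 1:
  c_1 = (-0.170000 + 2.820000)/2 = 1.325000
  f(c_1) = f(1.325000) = 4.593078
  f(a) × f(c) < 0, new interval: [-0.170000, 1.325000]
Iteration 2:
  c_2 = (-0.170000 + 1.325000)/2 = 0.577500
  f(c_2) = f(0.577500) = -1.806881
  f(a) × f(c) ≥ 0, new interval: [0.577500, 1.325000]
Iteration 3:
  c_3 = (0.577500 + 1.325000)/2 = 0.951250
  f(c_3) = f(0.951250) = 0.575394
  f(a) × f(c) < 0, new interval: [0.577500, 0.951250]
Iteration 4:
  c_4 = (0.577500 + 0.951250)/2 = 0.764375
  f(c_4) = f(0.764375) = -0.800592
  f(a) × f(c) ≥ 0, new interval: [0.764375, 0.951250]
Iteration 5:
  c_5 = (0.764375 + 0.951250)/2 = 0.857812
  f(c_5) = f(0.857812) = -0.161258
  f(a) × f(c) ≥ 0, new interval: [0.857812, 0.951250]
Iteration 6:
  c_6 = (0.857812 + 0.951250)/2 = 0.904531
  f(c_6) = f(0.904531) = 0.194597
  f(a) × f(c) < 0, new interval: [0.857812, 0.904531]

After 6 iteration(s), the approximation is c_6 = 0.904531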